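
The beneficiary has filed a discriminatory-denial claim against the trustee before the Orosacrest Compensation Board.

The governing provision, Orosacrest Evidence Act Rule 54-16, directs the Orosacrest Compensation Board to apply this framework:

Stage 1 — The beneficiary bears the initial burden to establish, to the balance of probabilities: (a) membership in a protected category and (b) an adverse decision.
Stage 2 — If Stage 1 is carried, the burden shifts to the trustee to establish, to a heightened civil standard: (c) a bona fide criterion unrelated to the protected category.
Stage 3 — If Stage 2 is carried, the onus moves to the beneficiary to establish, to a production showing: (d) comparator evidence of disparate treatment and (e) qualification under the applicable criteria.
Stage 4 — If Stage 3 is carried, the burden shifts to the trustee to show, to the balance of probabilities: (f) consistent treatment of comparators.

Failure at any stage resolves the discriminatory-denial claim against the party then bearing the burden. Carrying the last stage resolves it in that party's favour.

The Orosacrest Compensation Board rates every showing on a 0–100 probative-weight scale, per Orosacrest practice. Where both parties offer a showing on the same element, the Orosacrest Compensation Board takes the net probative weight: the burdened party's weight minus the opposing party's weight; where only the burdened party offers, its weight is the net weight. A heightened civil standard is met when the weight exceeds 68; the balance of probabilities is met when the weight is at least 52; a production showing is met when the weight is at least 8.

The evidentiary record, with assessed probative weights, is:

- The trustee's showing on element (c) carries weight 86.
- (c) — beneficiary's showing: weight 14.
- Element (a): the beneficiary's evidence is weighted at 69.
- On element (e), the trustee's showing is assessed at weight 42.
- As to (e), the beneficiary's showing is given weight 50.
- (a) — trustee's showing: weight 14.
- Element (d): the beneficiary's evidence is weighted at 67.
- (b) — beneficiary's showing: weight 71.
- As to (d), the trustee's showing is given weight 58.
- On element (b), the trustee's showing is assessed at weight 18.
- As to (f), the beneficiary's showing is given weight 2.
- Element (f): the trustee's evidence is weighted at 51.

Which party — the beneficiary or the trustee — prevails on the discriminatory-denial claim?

At Stage 1 the beneficiary must meet the balance of probabilities (weight is at least 52): on (a) the weight is 69 less the opposing 14 gives net 55, which does reach 52, so (a) meets the standard; on (b) the weight is 71 less the opposing 18 gives net 53, ≥ 52, so (b) meets the standard.
  All elements met. The burden passes to the trustee.
At Stage 2 the trustee must meet a heightened civil standard (weight exceeds 68): on (c) the weight is 86 less the opposing 14 gives net 72, > 68, so (c) meets the standard.
  Stage 2 carried; the burden shifts to the beneficiary.
At Stage 3 the beneficiary must meet a production showing (weight is at least 8): on (d) the weight is 67 less the opposing 58 gives net 9, which does reach 8, so (d) meets the standard; on (e) the weight is 50 less the opposing 42 gives net 8, which does reach 8, so (e) meets the standard.
  The beneficiary carries Stage 3; the trustee now bears the burden.
At Stage 4 the trustee must meet the balance of probabilities (weight is at least 52): on (f) the weight is 51 less the opposing 2 gives net 49, < 52, so (f) does not meet the standard.
  The trustee does not carry Stage 4.
The analysis ends at Stage 4; the beneficiary prevails.

beneficiary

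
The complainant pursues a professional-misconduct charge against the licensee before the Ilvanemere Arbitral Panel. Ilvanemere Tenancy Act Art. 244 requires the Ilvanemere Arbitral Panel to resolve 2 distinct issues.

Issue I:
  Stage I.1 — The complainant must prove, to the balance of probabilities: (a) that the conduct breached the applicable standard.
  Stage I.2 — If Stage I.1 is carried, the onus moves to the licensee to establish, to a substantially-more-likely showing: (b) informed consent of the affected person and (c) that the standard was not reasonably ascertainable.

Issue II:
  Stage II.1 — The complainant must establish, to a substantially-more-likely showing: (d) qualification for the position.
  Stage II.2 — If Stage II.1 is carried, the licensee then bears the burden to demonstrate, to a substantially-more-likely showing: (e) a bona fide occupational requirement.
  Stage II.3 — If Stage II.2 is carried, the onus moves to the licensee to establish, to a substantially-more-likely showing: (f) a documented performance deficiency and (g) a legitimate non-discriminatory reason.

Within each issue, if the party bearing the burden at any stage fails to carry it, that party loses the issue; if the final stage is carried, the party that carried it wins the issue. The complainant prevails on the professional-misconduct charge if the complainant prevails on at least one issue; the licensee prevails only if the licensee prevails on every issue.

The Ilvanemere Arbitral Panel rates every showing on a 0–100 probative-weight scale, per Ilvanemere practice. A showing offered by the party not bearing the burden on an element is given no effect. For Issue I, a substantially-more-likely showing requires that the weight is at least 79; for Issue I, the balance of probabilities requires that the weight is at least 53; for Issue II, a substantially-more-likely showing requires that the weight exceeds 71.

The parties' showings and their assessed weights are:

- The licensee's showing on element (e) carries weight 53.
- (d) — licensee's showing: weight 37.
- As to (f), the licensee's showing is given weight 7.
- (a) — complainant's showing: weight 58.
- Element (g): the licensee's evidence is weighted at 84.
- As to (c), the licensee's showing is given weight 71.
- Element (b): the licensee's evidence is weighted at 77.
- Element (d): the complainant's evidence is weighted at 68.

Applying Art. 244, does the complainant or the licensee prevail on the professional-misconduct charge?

complainant

— Issue I —
At Stage I.1 the complainant must meet the balance of probabilities (weight is at least 53): on (a) the weight is 58, ≥ 53, so (a) meets the standard.
  Stage I.1 carried; the burden shifts to the licensee.
At Stage I.2 the licensee must meet a substantially-more-likely showing (weight is at least 79): on (b) the weight is 77, < 79, so (b) does not meet the standard; on (c) the weight is 71, which does not reach 79, so (c) does not meet the standard.
  Not every element is met, so the licensee fails to carry Stage I.2.
The analysis ends at Stage I.2; the complainant prevails on this issue.
— Issue II —
At Stage II.1 the complainant must meet a substantially-more-likely showing (weight exceeds 71): on (d) the weight is 68 (the licensee's 37 is given no effect), which does not exceed 71, so (d) does not meet the standard.
  Not every element is met, so the complainant fails to carry Stage II.1.
The licensee prevails on this issue.
Per-issue: Issue I → complainant; Issue II → licensee. The complainant must prevail on at least one issue; overall, the complainant prevails.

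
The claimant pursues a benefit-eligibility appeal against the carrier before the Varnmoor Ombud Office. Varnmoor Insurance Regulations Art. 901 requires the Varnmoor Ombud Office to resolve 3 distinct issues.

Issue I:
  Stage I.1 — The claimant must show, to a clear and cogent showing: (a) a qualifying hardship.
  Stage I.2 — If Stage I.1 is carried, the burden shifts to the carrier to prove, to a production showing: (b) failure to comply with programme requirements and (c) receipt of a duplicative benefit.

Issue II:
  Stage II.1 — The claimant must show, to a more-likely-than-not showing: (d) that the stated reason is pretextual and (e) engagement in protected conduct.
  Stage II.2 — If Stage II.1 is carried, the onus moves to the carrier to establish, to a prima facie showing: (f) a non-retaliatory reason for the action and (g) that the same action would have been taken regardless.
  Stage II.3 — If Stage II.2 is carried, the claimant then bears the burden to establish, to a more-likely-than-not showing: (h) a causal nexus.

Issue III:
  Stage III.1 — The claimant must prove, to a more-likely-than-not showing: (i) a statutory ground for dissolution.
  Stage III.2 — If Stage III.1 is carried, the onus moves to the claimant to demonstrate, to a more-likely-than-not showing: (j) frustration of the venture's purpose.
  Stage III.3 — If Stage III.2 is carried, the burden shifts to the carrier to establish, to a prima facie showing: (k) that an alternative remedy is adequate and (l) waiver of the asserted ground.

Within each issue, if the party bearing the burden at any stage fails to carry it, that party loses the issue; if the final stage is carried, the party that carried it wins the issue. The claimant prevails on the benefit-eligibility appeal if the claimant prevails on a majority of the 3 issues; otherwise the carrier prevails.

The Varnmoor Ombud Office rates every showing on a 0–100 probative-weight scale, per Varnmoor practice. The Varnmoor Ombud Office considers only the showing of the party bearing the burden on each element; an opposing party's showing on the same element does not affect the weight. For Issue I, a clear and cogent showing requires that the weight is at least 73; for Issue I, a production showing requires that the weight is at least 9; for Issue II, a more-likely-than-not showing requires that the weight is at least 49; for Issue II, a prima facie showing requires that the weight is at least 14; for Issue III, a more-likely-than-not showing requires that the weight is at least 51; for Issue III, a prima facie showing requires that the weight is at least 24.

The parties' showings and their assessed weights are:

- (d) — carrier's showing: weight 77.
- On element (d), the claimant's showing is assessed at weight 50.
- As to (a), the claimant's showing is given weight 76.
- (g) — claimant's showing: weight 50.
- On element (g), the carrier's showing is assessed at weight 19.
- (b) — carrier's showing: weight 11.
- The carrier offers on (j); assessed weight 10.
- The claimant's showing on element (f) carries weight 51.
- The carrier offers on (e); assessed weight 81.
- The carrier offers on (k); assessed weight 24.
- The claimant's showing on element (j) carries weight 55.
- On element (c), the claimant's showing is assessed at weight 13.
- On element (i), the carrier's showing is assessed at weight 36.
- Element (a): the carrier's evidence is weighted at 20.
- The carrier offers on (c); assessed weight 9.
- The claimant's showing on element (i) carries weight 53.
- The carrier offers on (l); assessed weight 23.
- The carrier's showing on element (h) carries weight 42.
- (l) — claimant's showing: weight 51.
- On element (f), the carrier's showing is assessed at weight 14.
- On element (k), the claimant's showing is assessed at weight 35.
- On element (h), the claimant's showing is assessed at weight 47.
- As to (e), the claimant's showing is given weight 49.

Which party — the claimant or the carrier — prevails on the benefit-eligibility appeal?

— Issue I —
Stage I.1 — burden on claimant; standard: a clear and cogent showing (weight is at least 73).
    (a): 76 (carrier's 20 disregarded) ≥ 73 [met]
  The claimant carries Stage I.1; the carrier now bears the burden.
Stage I.2 — burden on carrier; standard: a production showing (weight is at least 9).
    (b): 11 ≥ 9 [met]
    (c): 9 (claimant's 13 disregarded) ≥ 9 [met]
  The carrier carries the last stage.
Every stage carried; the carrier prevails on this issue.
— Issue II —
At Stage II.1 the claimant must meet a more-likely-than-not showing (weight is at least 49): on (d) the weight is 50 (the carrier's 77 is given no effect), ≥ 49, so (d) meets the standard; on (e) the weight is 49 (the carrier's 81 is given no effect), ≥ 49, so (e) meets the standard.
  All elements met. The burden passes to the carrier.
At Stage II.2 the carrier must meet a prima facie showing (weight is at least 14): on (f) the weight is 14 (the claimant's 51 is given no effect), ≥ 14, so (f) meets the standard; on (g) the weight is 19 (the claimant's 50 is given no effect), ≥ 14, so (g) meets the standard.
  Stage II.2 is satisfied; the onus moves to the claimant.
At Stage II.3 the claimant must meet a more-likely-than-not showing (weight is at least 49): on (h) the weight is 47 (the carrier's 42 is given no effect), which does not reach 49, so (h) does not meet the standard.
  The claimant does not carry Stage II.3.
The carrier prevails on this issue.
— Issue III —
Stage III.1 (claimant, a more-likely-than-not showing, weight is at least 51): (i) 53 (carrier's 36 disregarded) ≥ 51 — meets.
  Stage III.1 carried; the burden remains with the claimant.
Stage III.2 (claimant, a more-likely-than-not showing, weight is at least 51): (j) 55 (carrier's 10 disregarded) ≥ 51 — meets.
  All elements met. The burden passes to the carrier.
Stage III.3 (carrier, a prima facie showing, weight is at least 24): (k) 24 (claimant's 35 disregarded) ≥ 24 — meets; (l) 23 (claimant's 51 disregarded) < 24 — fails.
  Not every element is met, so the carrier fails to carry Stage III.3.
The analysis ends at Stage III.3; the claimant prevails on this issue.
Per-issue: Issue I → carrier; Issue II → carrier; Issue III → claimant. The claimant must prevail on a majority of issues; overall, the carrier prevails.

carrier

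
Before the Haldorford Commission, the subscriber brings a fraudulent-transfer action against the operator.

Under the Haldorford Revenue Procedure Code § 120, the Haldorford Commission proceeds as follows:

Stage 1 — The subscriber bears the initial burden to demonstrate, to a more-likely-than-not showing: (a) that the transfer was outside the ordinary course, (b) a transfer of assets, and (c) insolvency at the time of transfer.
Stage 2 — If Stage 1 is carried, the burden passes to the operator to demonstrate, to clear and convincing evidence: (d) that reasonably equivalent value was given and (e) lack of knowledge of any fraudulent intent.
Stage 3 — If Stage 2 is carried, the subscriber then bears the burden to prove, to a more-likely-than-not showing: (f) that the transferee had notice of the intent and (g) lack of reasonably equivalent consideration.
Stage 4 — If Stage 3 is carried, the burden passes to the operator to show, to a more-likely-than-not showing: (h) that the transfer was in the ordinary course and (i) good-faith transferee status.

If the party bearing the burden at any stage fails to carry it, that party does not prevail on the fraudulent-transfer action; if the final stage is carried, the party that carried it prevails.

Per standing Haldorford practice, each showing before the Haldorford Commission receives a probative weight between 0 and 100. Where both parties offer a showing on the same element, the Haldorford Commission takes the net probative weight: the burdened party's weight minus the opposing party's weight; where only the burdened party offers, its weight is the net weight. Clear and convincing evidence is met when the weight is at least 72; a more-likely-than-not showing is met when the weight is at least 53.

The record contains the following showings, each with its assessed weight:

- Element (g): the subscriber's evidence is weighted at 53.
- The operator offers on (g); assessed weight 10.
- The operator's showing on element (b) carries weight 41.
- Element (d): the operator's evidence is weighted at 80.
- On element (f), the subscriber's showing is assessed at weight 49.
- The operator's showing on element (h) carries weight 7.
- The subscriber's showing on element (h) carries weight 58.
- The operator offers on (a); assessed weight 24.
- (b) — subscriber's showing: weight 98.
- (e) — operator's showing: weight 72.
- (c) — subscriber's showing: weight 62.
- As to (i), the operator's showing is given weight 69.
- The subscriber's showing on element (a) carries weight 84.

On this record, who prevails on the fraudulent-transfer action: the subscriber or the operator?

operator

At Stage 1 the subscriber must meet a more-likely-than-not showing (weight is at least 53): on (a) the weight is 84 less the opposing 24 gives net 60, which does reach 53, so (a) meets the standard; on (b) the weight is 98 less the opposing 41 gives net 57, which does reach 53, so (b) meets the standard; on (c) the weight is 62, which does reach 53, so (c) meets the standard.
  All elements met. The burden passes to the operator.
At Stage 2 the operator must meet clear and convincing evidence (weight is at least 72): on (d) the weight is 80, ≥ 72, so (d) meets the standard; on (e) the weight is 72, which does reach 72, so (e) meets the standard.
  Stage 2 carried; the burden shifts to the subscriber.
At Stage 3 the subscriber must meet a more-likely-than-not showing (weight is at least 53): on (f) the weight is 49, which does not reach 53, so (f) does not meet the standard; on (g) the weight is 53 less the opposing 10 gives net 43, < 53, so (g) does not meet the standard.
  Not every element is met, so the subscriber fails to carry Stage 3.
The analysis ends at Stage 3; the operator prevails.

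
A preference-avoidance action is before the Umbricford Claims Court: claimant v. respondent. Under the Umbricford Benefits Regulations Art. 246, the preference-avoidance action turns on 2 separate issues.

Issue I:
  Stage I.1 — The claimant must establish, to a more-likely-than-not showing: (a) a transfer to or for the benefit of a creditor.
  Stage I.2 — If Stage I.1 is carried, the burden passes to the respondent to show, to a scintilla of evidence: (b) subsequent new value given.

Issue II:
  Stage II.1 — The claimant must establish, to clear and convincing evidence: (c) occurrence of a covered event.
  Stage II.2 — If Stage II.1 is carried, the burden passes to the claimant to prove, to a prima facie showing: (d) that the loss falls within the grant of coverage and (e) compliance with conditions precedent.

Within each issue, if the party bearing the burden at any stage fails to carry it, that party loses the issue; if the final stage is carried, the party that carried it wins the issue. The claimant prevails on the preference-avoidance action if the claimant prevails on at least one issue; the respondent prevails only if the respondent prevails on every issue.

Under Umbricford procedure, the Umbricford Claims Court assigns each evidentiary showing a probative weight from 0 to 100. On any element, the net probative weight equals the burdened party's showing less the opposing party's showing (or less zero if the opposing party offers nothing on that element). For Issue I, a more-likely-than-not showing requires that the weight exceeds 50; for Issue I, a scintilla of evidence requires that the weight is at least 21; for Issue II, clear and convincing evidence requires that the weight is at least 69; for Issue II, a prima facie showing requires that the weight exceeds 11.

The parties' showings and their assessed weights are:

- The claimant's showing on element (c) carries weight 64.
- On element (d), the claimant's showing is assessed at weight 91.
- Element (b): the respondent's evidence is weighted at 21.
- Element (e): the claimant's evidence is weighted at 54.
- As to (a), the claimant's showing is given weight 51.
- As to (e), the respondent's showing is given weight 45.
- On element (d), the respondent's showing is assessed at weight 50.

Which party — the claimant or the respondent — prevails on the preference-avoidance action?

respondent

— Issue I —
At Stage I.1 the claimant must meet a more-likely-than-not showing (weight exceeds 50): on (a) the weight is 51, which does exceed 50, so (a) meets the standard.
  Stage I.1 carried; the burden shifts to the respondent.
At Stage I.2 the respondent must meet a scintilla of evidence (weight is at least 21): on (b) the weight is 21, which does reach 21, so (b) meets the standard.
  Stage I.2 carried; the final stage is satisfied.
All stages carried — the respondent prevails on this issue.
— Issue II —
At Stage II.1 the claimant must meet clear and convincing evidence (weight is at least 69): on (c) the weight is 64, < 69, so (c) does not meet the standard.
  The claimant does not carry Stage II.1.
The analysis ends at Stage II.1; the respondent prevails on this issue.
Per-issue: Issue I → respondent; Issue II → respondent. The claimant must prevail on at least one issue; overall, the respondent prevails.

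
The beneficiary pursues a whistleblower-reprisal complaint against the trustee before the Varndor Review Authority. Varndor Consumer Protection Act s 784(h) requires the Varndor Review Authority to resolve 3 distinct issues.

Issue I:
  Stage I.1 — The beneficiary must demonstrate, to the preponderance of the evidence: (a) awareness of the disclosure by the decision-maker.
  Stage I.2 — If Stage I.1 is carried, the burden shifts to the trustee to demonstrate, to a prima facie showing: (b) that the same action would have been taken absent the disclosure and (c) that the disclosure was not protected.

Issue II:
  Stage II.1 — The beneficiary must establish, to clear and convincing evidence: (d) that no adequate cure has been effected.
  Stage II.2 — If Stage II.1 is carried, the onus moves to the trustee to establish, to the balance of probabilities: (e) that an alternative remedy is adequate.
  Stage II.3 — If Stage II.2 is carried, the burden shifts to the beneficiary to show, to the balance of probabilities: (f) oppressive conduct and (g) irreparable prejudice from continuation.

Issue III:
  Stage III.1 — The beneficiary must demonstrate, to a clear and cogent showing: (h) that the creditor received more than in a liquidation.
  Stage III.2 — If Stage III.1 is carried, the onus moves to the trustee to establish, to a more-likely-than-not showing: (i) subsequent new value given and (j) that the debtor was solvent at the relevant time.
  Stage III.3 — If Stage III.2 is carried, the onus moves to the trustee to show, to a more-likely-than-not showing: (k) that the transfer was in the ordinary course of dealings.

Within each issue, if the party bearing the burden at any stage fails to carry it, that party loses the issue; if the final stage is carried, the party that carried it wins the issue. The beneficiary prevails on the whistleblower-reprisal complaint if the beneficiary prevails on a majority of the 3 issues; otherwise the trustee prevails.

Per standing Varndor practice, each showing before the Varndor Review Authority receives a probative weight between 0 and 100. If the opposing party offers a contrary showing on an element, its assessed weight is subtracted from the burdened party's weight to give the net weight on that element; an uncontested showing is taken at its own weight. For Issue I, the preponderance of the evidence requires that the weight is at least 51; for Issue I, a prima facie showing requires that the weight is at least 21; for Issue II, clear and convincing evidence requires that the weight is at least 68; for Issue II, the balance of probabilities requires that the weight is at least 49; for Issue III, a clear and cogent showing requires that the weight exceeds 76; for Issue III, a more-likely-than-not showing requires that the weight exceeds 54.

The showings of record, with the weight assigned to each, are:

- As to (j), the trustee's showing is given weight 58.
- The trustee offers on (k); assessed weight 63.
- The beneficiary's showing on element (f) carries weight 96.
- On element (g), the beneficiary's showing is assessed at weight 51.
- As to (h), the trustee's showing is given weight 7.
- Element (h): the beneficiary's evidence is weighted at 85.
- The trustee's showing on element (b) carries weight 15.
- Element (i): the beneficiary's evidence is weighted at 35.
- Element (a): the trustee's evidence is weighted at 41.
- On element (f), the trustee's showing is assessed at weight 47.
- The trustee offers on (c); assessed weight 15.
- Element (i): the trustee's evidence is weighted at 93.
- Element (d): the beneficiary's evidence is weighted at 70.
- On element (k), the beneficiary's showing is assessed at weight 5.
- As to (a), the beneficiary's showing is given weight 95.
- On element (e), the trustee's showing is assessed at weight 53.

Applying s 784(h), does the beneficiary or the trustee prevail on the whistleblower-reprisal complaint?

— Issue I —
At Stage I.1 the beneficiary must meet the preponderance of the evidence (weight is at least 51): on (a) the weight is 95 less the opposing 41 gives net 54, ≥ 51, so (a) meets the standard.
  All elements met. The burden passes to the trustee.
At Stage I.2 the trustee must meet a prima facie showing (weight is at least 21): on (b) the weight is 15, < 21, so (b) does not meet the standard; on (c) the weight is 15, which does not reach 21, so (c) does not meet the standard.
  The trustee does not carry Stage I.2.
The beneficiary prevails on this issue.
— Issue II —
At Stage II.1 the beneficiary must meet clear and convincing evidence (weight is at least 68): on (d) the weight is 70, ≥ 68, so (d) meets the standard.
  The beneficiary carries Stage II.1; the trustee now bears the burden.
At Stage II.2 the trustee must meet the balance of probabilities (weight is at least 49): on (e) the weight is 53, ≥ 49, so (e) meets the standard.
  Stage II.2 carried; the burden shifts to the beneficiary.
At Stage II.3 the beneficiary must meet the balance of probabilities (weight is at least 49): on (f) the weight is 96 less the opposing 47 gives net 49, which does reach 49, so (f) meets the standard; on (g) the weight is 51, which does reach 49, so (g) meets the standard.
  Stage II.3 carried; the final stage is satisfied.
With every stage satisfied, the beneficiary prevails on this issue.
— Issue III —
Stage III.1 — burden on beneficiary; standard: a clear and cogent showing (weight exceeds 76).
    (h): 85 − 7 = 78 > 76 [met]
  The beneficiary carries Stage III.1; the trustee now bears the burden.
Stage III.2 — burden on trustee; standard: a more-likely-than-not showing (weight exceeds 54).
    (i): 93 − 35 = 58 > 54 [met]
    (j): 58 > 54 [met]
  Stage III.2 is satisfied; the trustee continues to bear the burden.
Stage III.3 — burden on trustee; standard: a more-likely-than-not showing (weight exceeds 54).
    (k): 63 − 5 = 58 > 54 [met]
  The trustee carries the last stage.
All stages carried — the trustee prevails on this issue.
Per-issue: Issue I → beneficiary; Issue II → beneficiary; Issue III → trustee. The beneficiary must prevail on a majority of issues; overall, the beneficiary prevails.

beneficiary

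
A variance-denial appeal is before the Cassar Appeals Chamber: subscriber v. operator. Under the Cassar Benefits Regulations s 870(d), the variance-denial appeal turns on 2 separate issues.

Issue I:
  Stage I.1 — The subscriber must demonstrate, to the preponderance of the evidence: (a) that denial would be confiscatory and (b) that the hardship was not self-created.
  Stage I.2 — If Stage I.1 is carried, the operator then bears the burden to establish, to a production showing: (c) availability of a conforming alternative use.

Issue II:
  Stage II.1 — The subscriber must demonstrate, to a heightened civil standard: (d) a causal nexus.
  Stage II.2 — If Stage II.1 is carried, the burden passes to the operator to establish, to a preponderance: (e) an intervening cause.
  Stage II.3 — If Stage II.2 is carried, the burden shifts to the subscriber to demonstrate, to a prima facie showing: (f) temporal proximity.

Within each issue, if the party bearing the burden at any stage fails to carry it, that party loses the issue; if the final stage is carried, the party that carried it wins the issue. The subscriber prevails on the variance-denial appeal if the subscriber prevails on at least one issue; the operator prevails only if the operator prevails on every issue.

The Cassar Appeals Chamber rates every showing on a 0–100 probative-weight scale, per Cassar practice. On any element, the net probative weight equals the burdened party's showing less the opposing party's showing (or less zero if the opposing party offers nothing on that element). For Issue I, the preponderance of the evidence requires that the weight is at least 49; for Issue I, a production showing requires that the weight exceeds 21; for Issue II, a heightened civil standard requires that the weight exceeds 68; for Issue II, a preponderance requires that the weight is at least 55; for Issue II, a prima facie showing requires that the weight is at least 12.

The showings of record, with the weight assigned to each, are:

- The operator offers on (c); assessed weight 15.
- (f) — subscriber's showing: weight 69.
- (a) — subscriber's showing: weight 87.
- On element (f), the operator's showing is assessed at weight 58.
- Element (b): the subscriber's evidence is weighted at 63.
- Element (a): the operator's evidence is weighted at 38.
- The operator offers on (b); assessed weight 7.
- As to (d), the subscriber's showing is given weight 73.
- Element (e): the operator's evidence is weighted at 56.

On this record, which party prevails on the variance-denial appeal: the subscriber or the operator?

subscriber

— Issue I —
Stage I.1 (subscriber, the preponderance of the evidence, weight is at least 49): (a) net 87−38=49 ≥ 49 — meets; (b) net 63−7=56 ≥ 49 — meets.
  Stage I.1 is satisfied; the onus moves to the operator.
Stage I.2 (operator, a production showing, weight exceeds 21): (c) 15 ≤ 21 — fails.
  Not every element is met, so the operator fails to carry Stage I.2.
The subscriber prevails on this issue.
— Issue II —
At Stage II.1 the subscriber must meet a heightened civil standard (weight exceeds 68): on (d) the weight is 73, which does exceed 68, so (d) meets the standard.
  All elements met. The burden passes to the operator.
At Stage II.2 the operator must meet a preponderance (weight is at least 55): on (e) the weight is 56, ≥ 55, so (e) meets the standard.
  The operator carries Stage II.2; the subscriber now bears the burden.
At Stage II.3 the subscriber must meet a prima facie showing (weight is at least 12): on (f) the weight is 69 less the opposing 58 gives net 11, < 12, so (f) does not meet the standard.
  The subscriber does not carry Stage II.3.
So the operator prevails on this issue.
Per-issue: Issue I → subscriber; Issue II → operator. The subscriber must prevail on at least one issue; overall, the subscriber prevails.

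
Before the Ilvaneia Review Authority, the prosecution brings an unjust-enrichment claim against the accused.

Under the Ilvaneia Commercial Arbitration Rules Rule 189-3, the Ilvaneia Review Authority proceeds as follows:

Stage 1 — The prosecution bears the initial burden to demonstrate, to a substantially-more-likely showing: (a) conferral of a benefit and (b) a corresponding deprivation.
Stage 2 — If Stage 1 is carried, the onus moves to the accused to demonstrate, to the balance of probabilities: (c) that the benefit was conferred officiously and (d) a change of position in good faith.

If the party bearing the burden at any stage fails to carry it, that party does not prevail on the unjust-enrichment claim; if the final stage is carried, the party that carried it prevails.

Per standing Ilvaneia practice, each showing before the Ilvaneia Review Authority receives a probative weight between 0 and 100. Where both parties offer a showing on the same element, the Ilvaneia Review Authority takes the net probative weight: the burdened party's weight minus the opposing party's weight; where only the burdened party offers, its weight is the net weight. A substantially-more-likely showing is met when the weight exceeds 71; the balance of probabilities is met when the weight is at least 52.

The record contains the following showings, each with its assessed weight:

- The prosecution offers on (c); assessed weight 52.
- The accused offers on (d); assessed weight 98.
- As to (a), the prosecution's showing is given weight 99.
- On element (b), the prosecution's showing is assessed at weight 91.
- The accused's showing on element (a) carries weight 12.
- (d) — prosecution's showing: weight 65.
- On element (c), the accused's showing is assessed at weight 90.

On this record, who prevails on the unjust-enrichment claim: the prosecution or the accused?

Stage 1 (prosecution, a substantially-more-likely showing, weight exceeds 71): (a) net 99−12=87 > 71 — meets; (b) 91 > 71 — meets.
  The prosecution carries Stage 1; the accused now bears the burden.
Stage 2 (accused, the balance of probabilities, weight is at least 52): (c) net 90−52=38 < 52 — fails; (d) net 98−65=33 < 52 — fails.
  Stage 2 not carried; the accused fails its burden.
The analysis ends at Stage 2; the prosecution prevails.

prosecution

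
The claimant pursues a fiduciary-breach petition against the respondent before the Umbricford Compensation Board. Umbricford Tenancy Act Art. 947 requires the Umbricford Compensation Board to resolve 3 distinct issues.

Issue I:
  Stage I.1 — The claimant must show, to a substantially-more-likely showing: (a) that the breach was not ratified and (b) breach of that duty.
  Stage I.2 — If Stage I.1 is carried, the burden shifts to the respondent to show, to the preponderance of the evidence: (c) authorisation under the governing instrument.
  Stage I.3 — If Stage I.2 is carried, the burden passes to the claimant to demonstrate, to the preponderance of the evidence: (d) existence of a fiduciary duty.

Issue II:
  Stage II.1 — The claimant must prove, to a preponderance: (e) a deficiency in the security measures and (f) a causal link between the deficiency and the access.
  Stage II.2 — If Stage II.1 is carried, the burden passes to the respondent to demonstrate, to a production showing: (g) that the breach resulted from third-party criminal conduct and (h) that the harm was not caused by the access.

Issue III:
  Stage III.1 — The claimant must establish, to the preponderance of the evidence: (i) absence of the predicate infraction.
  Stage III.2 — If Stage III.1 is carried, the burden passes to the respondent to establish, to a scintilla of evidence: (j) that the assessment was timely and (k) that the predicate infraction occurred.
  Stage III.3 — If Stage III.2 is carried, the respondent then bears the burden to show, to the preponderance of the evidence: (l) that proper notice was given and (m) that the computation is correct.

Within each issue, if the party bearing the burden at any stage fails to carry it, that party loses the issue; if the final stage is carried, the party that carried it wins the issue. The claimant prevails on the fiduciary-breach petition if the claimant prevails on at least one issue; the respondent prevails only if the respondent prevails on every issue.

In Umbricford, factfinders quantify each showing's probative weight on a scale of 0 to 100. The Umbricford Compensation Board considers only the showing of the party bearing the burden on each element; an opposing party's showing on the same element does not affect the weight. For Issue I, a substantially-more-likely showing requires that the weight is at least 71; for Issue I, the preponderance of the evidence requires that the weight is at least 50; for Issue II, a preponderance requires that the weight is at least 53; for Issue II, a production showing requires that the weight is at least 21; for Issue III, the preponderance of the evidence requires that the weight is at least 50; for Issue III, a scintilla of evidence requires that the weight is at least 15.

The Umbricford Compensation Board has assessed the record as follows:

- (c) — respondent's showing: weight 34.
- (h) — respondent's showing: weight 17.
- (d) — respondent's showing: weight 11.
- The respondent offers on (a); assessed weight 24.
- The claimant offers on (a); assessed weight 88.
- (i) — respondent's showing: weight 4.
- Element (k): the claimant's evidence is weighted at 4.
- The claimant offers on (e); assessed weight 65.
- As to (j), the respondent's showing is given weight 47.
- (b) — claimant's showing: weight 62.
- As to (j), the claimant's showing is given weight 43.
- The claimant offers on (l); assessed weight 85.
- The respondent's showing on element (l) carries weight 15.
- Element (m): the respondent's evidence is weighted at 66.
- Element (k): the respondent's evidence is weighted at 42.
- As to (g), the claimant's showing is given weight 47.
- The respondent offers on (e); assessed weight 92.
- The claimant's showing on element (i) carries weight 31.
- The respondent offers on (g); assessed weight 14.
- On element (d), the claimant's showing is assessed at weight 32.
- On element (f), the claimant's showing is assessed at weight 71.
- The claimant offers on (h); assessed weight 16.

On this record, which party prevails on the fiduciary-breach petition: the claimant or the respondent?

— Issue I —
Stage I.1 — burden on claimant; standard: a substantially-more-likely showing (weight is at least 71).
    (a): 88 (respondent's 24 disregarded) ≥ 71 [met]
    (b): 62 < 71 [not met]
  Not every element is met, so the claimant fails to carry Stage I.1.
So the respondent prevails on this issue.
— Issue II —
Stage II.1 — burden on claimant; standard: a preponderance (weight is at least 53).
    (e): 65 (respondent's 92 disregarded) ≥ 53 [met]
    (f): 71 ≥ 53 [met]
  Stage II.1 is satisfied; the onus moves to the respondent.
Stage II.2 — burden on respondent; standard: a production showing (weight is at least 21).
    (g): 14 (claimant's 47 disregarded) < 21 [not met]
    (h): 17 (claimant's 16 disregarded) < 21 [not met]
  Not every element is met, so the respondent fails to carry Stage II.2.
So the claimant prevails on this issue.
— Issue III —
Stage III.1 (claimant, the preponderance of the evidence, weight is at least 50): (i) 31 (respondent's 4 disregarded) < 50 — fails.
  The claimant does not carry Stage III.1.
The respondent prevails on this issue.
Per-issue: Issue I → respondent; Issue II → claimant; Issue III → respondent. The claimant must prevail on at least one issue; overall, the claimant prevails.

claimant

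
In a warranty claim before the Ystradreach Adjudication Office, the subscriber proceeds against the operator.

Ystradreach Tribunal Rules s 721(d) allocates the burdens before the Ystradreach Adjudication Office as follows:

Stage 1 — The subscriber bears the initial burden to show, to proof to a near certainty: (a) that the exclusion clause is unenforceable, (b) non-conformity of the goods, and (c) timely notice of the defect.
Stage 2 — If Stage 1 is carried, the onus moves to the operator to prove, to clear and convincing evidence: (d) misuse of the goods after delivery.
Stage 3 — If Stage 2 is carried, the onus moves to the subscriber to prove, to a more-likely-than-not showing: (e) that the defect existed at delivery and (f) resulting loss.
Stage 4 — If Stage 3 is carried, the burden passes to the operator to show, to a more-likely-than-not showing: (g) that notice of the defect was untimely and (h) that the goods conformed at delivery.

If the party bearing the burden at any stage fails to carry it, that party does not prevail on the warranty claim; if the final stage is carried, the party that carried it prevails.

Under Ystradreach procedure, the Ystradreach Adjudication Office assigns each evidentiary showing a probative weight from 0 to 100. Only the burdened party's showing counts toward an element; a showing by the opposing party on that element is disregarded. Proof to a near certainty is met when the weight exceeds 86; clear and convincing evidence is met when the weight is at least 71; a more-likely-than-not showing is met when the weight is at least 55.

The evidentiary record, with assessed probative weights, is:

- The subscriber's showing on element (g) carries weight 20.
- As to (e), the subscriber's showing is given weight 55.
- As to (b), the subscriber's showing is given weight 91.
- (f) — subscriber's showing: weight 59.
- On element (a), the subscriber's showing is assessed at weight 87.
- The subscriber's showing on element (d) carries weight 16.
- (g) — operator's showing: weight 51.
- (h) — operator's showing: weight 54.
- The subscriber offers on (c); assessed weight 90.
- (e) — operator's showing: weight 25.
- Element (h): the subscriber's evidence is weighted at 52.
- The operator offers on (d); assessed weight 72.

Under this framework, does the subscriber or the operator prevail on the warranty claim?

At Stage 1 the subscriber must meet proof to a near certainty (weight exceeds 86): on (a) the weight is 87, > 86, so (a) meets the standard; on (b) the weight is 91, which does exceed 86, so (b) meets the standard; on (c) the weight is 90, > 86, so (c) meets the standard.
  Stage 1 is satisfied; the onus moves to the operator.
At Stage 2 the operator must meet clear and convincing evidence (weight is at least 71): on (d) the weight is 72 (the subscriber's 16 is given no effect), ≥ 71, so (d) meets the standard.
  Stage 2 carried; the burden shifts to the subscriber.
At Stage 3 the subscriber must meet a more-likely-than-not showing (weight is at least 55): on (e) the weight is 55 (the operator's 25 is given no effect), which does reach 55, so (e) meets the standard; on (f) the weight is 59, which does reach 55, so (f) meets the standard.
  The subscriber carries Stage 3; the operator now bears the burden.
At Stage 4 the operator must meet a more-likely-than-not showing (weight is at least 55): on (g) the weight is 51 (the subscriber's 20 is given no effect), which does not reach 55, so (g) does not meet the standard; on (h) the weight is 54 (the subscriber's 52 is given no effect), which does not reach 55, so (h) does not meet the standard.
  The operator does not carry Stage 4.
The analysis ends at Stage 4; the subscriber prevails.

subscriber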